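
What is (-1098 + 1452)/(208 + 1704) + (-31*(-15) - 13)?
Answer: 432289/956 ≈ 452.19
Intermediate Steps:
(-1098 + 1452)/(208 + 1704) + (-31*(-15) - 13) = 354/1912 + (465 - 13) = 354*(1/1912) + 452 = 177/956 + 452 = 432289/956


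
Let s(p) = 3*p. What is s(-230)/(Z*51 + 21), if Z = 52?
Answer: -230/891 ≈ -0.25814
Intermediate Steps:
s(-230)/(Z*51 + 21) = (3*(-230))/(52*51 + 21) = -690/(2652 + 21) = -690/2673 = -690*1/2673 = -230/891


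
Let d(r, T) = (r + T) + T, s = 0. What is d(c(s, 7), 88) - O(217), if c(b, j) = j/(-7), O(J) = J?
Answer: -42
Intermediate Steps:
c(b, j) = -j/7 (c(b, j) = j*(-1/7) = -j/7)
d(r, T) = r + 2*T (d(r, T) = (T + r) + T = r + 2*T)
d(c(s, 7), 88) - O(217) = (-1/7*7 + 2*88) - 1*217 = (-1 + 176) - 217 = 175 - 217 = -42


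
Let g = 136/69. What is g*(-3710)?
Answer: -504560/69 ≈ -7312.5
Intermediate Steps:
g = 136/69 (g = 136*(1/69) = 136/69 ≈ 1.9710)
g*(-3710) = (136/69)*(-3710) = -504560/69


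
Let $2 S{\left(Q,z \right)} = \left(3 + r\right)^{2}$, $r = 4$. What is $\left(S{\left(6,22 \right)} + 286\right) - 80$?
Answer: $\frac{461}{2} \approx 230.5$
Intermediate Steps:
$S{\left(Q,z \right)} = \frac{49}{2}$ ($S{\left(Q,z \right)} = \frac{\left(3 + 4\right)^{2}}{2} = \frac{7^{2}}{2} = \frac{1}{2} \cdot 49 = \frac{49}{2}$)
$\left(S{\left(6,22 \right)} + 286\right) - 80 = \left(\frac{49}{2} + 286\right) - 80 = \frac{621}{2} - 80 = \frac{461}{2}$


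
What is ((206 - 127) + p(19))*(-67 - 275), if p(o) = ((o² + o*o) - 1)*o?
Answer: -4712076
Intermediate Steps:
p(o) = o*(-1 + 2*o²) (p(o) = ((o² + o²) - 1)*o = (2*o² - 1)*o = (-1 + 2*o²)*o = o*(-1 + 2*o²))
((206 - 127) + p(19))*(-67 - 275) = ((206 - 127) + (-1*19 + 2*19³))*(-67 - 275) = (79 + (-19 + 2*6859))*(-342) = (79 + (-19 + 13718))*(-342) = (79 + 13699)*(-342) = 13778*(-342) = -4712076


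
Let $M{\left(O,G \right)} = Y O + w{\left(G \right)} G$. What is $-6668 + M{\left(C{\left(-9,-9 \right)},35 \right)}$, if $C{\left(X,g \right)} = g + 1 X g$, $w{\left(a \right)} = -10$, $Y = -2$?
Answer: $-7162$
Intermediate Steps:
$C{\left(X,g \right)} = g + X g$
$M{\left(O,G \right)} = - 10 G - 2 O$ ($M{\left(O,G \right)} = - 2 O - 10 G = - 10 G - 2 O$)
$-6668 + M{\left(C{\left(-9,-9 \right)},35 \right)} = -6668 - \left(350 + 2 \left(- 9 \left(1 - 9\right)\right)\right) = -6668 - \left(350 + 2 \left(\left(-9\right) \left(-8\right)\right)\right) = -6668 - 494 = -7162$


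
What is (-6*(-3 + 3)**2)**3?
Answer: 0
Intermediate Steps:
(-6*(-3 + 3)**2)**3 = (-6*0**2)**3 = (-6*0)**3 = 0**3 = 0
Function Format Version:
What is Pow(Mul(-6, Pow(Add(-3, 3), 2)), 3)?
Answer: 0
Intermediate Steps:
Pow(Mul(-6, Pow(Add(-3, 3), 2)), 3) = Pow(Mul(-6, Pow(0, 2)), 3) = Pow(Mul(-6, 0), 3) = Pow(0, 3) = 0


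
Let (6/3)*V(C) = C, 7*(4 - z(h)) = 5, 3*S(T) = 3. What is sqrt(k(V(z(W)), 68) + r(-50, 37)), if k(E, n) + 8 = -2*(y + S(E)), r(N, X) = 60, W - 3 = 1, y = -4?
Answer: sqrt(58) ≈ 7.6158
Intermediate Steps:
W = 4 (W = 3 + 1 = 4)
S(T) = 1 (S(T) = (1/3)*3 = 1)
z(h) = 23/7 (z(h) = 4 - 1/7*5 = 4 - 5/7 = 23/7)
V(C) = C/2
k(E, n) = -2 (k(E, n) = -8 - 2*(-4 + 1) = -8 - 2*(-3) = -8 + 6 = -2)
sqrt(k(V(z(W)), 68) + r(-50, 37)) = sqrt(-2 + 60) = sqrt(58)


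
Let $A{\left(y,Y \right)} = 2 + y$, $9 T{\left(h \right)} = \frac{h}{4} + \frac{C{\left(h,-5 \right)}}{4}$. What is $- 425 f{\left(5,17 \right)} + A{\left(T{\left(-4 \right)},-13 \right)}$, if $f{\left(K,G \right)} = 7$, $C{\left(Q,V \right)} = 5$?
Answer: $- \frac{107027}{36} \approx -2973.0$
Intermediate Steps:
$T{\left(h \right)} = \frac{5}{36} + \frac{h}{36}$ ($T{\left(h \right)} = \frac{\frac{h}{4} + \frac{5}{4}}{9} = \frac{\frac{5}{4} + \frac{h}{4}}{9} = \frac{5}{36} + \frac{h}{36}$)
$- 425 f{\left(5,17 \right)} + A{\left(T{\left(-4 \right)},-13 \right)} = \left(-425\right) 7 + \left(2 + \left(\frac{5}{36} + \frac{1}{36} \left(-4\right)\right)\right) = -2975 + \left(2 + \left(\frac{5}{36} - \frac{1}{9}\right)\right) = -2975 + \left(2 + \frac{1}{36}\right) = -2975 + \frac{73}{36} = - \frac{107027}{36}$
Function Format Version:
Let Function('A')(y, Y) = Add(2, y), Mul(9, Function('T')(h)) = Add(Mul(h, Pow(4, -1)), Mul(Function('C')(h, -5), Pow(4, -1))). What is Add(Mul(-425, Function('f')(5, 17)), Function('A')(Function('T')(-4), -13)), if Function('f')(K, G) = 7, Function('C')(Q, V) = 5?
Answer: Rational(-107027, 36) ≈ -2973.0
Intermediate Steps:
Function('T')(h) = Add(Rational(5, 36), Mul(Rational(1, 36), h)) (Function('T')(h) = Mul(Rational(1, 9), Add(Mul(h, Pow(4, -1)), Mul(5, Pow(4, -1)))) = Mul(Rational(1, 9), Add(Mul(h, Rational(1, 4)), Mul(5, Rational(1, 4)))) = Mul(Rational(1, 9), Add(Mul(Rational(1, 4), h), Rational(5, 4))) = Mul(Rational(1, 9), Add(Rational(5, 4), Mul(Rational(1, 4), h))) = Add(Rational(5, 36), Mul(Rational(1, 36), h)))
Add(Mul(-425, Function('f')(5, 17)), Function('A')(Function('T')(-4), -13)) = Add(Mul(-425, 7), Add(2, Add(Rational(5, 36), Mul(Rational(1, 36), -4)))) = Add(-2975, Add(2, Add(Rational(5, 36), Rational(-1, 9)))) = Add(-2975, Add(2, Rational(1, 36))) = Add(-2975, Rational(73, 36)) = Rational(-107027, 36)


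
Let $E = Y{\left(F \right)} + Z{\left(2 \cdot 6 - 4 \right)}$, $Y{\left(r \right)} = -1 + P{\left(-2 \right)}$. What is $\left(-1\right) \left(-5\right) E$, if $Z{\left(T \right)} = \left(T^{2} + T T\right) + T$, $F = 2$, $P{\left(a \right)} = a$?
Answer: $665$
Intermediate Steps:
$Z{\left(T \right)} = T + 2 T^{2}$ ($Z{\left(T \right)} = \left(T^{2} + T^{2}\right) + T = 2 T^{2} + T = T + 2 T^{2}$)
$Y{\left(r \right)} = -3$ ($Y{\left(r \right)} = -1 - 2 = -3$)
$E = 133$ ($E = -3 + \left(2 \cdot 6 - 4\right) \left(1 + 2 \left(2 \cdot 6 - 4\right)\right) = -3 + \left(12 - 4\right) \left(1 + 2 \left(12 - 4\right)\right) = -3 + 8 \left(1 + 2 \cdot 8\right) = -3 + 8 \left(1 + 16\right) = -3 + 8 \cdot 17 = -3 + 136 = 133$)
$\left(-1\right) \left(-5\right) E = \left(-1\right) \left(-5\right) 133 = 5 \cdot 133 = 665$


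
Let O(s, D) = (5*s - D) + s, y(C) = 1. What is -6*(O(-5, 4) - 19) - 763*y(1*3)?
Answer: -445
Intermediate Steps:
O(s, D) = -D + 6*s (O(s, D) = (-D + 5*s) + s = -D + 6*s)
-6*(O(-5, 4) - 19) - 763*y(1*3) = -6*((-1*4 + 6*(-5)) - 19) - 763*1 = -6*((-4 - 30) - 19) - 763 = -6*(-34 - 19) - 763 = -6*(-53) - 763 = 318 - 763 = -445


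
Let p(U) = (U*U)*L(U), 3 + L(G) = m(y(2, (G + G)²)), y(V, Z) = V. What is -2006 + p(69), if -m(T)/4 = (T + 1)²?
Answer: -187685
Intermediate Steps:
m(T) = -4*(1 + T)² (m(T) = -4*(T + 1)² = -4*(1 + T)²)
L(G) = -39 (L(G) = -3 - 4*(1 + 2)² = -3 - 4*3² = -3 - 4*9 = -3 - 36 = -39)
p(U) = -39*U² (p(U) = (U*U)*(-39) = U²*(-39) = -39*U²)
-2006 + p(69) = -2006 - 39*69² = -2006 - 39*4761 = -2006 - 185679 = -187685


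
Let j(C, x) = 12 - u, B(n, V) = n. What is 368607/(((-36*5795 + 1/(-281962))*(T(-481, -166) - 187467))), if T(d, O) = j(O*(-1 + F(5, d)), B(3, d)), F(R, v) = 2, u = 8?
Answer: 103933166934/11027119634927183 ≈ 9.4252e-6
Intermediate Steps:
j(C, x) = 4 (j(C, x) = 12 - 1*8 = 12 - 8 = 4)
T(d, O) = 4
368607/(((-36*5795 + 1/(-281962))*(T(-481, -166) - 187467))) = 368607/(((-36*5795 + 1/(-281962))*(4 - 187467))) = 368607/(((-208620 - 1/281962)*(-187463))) = 368607/((-58822912441/281962*(-187463))) = 368607/(11027119634927183/281962) = 368607*(281962/11027119634927183) = 103933166934/11027119634927183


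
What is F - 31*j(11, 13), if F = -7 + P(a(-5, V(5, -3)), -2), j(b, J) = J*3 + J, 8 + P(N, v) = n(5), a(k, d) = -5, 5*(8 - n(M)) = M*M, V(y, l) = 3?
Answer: -1624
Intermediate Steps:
n(M) = 8 - M**2/5 (n(M) = 8 - M*M/5 = 8 - M**2/5)
P(N, v) = -5 (P(N, v) = -8 + (8 - 1/5*5**2) = -8 + (8 - 1/5*25) = -8 + (8 - 5) = -8 + 3 = -5)
j(b, J) = 4*J (j(b, J) = 3*J + J = 4*J)
F = -12 (F = -7 - 5 = -12)
F - 31*j(11, 13) = -12 - 124*13 = -12 - 31*52 = -12 - 1612 = -1624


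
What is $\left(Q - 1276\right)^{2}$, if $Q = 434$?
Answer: $708964$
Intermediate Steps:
$\left(Q - 1276\right)^{2} = \left(434 - 1276\right)^{2} = \left(-842\right)^{2} = 708964$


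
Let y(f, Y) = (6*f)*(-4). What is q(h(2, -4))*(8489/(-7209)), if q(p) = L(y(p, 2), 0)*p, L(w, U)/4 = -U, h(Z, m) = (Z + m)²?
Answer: 0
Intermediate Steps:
y(f, Y) = -24*f
L(w, U) = -4*U (L(w, U) = 4*(-U) = -4*U)
q(p) = 0 (q(p) = (-4*0)*p = 0*p = 0)
q(h(2, -4))*(8489/(-7209)) = 0*(8489/(-7209)) = 0*(8489*(-1/7209)) = 0*(-8489/7209) = 0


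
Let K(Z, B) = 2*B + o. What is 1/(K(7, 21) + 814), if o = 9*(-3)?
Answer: 1/829 ≈ 0.0012063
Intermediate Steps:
o = -27
K(Z, B) = -27 + 2*B (K(Z, B) = 2*B - 27 = -27 + 2*B)
1/(K(7, 21) + 814) = 1/((-27 + 2*21) + 814) = 1/((-27 + 42) + 814) = 1/(15 + 814) = 1/829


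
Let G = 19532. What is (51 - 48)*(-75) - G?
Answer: -19757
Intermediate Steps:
(51 - 48)*(-75) - G = (51 - 48)*(-75) - 1*19532 = 3*(-75) - 19532 = -225 - 19532 = -19757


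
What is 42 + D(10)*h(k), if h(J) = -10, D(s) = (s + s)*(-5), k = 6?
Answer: 1042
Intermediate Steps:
D(s) = -10*s (D(s) = (2*s)*(-5) = -10*s)
42 + D(10)*h(k) = 42 - 10*10*(-10) = 42 - 100*(-10) = 42 + 1000 = 1042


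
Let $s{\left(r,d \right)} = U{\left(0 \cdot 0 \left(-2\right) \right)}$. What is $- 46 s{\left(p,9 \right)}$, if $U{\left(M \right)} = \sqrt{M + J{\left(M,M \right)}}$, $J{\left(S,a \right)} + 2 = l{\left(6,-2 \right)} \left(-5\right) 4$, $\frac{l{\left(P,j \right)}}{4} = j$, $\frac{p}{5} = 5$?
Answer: $- 46 \sqrt{158} \approx -578.21$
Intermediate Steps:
$p = 25$ ($p = 5 \cdot 5 = 25$)
$l{\left(P,j \right)} = 4 j$
$J{\left(S,a \right)} = 158$ ($J{\left(S,a \right)} = -2 + 4 \left(-2\right) \left(-5\right) 4 = -2 + \left(-8\right) \left(-5\right) 4 = -2 + 40 \cdot 4 = -2 + 160 = 158$)
$U{\left(M \right)} = \sqrt{158 + M}$ ($U{\left(M \right)} = \sqrt{M + 158} = \sqrt{158 + M}$)
$s{\left(r,d \right)} = \sqrt{158}$ ($s{\left(r,d \right)} = \sqrt{158 + 0 \cdot 0 \left(-2\right)} = \sqrt{158 + 0 \left(-2\right)} = \sqrt{158 + 0} = \sqrt{158}$)
$- 46 s{\left(p,9 \right)} = - 46 \sqrt{158}$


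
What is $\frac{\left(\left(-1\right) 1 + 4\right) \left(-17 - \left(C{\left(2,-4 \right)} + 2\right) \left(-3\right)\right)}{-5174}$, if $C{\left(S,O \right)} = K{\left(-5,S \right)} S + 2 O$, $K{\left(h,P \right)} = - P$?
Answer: $\frac{141}{5174} \approx 0.027252$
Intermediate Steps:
$C{\left(S,O \right)} = - S^{2} + 2 O$ ($C{\left(S,O \right)} = - S S + 2 O = - S^{2} + 2 O$)
$\frac{\left(\left(-1\right) 1 + 4\right) \left(-17 - \left(C{\left(2,-4 \right)} + 2\right) \left(-3\right)\right)}{-5174} = \frac{\left(\left(-1\right) 1 + 4\right) \left(-17 - \left(\left(- 2^{2} + 2 \left(-4\right)\right) + 2\right) \left(-3\right)\right)}{-5174} = \left(-1 + 4\right) \left(-17 - \left(\left(\left(-1\right) 4 - 8\right) + 2\right) \left(-3\right)\right) \left(- \frac{1}{5174}\right) = 3 \left(-17 - \left(\left(-4 - 8\right) + 2\right) \left(-3\right)\right) \left(- \frac{1}{5174}\right) = 3 \left(-17 - \left(-12 + 2\right) \left(-3\right)\right) \left(- \frac{1}{5174}\right) = 3 \left(-17 - \left(-10\right) \left(-3\right)\right) \left(- \frac{1}{5174}\right) = 3 \left(-17 - 30\right) \left(- \frac{1}{5174}\right) = 3 \left(-47\right) \left(- \frac{1}{5174}\right) = \left(-141\right) \left(- \frac{1}{5174}\right) = \frac{141}{5174}$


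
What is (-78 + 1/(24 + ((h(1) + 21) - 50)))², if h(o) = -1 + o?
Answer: 152881/25 ≈ 6115.2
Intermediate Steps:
(-78 + 1/(24 + ((h(1) + 21) - 50)))² = (-78 + 1/(24 + (((-1 + 1) + 21) - 50)))² = (-78 + 1/(24 + ((0 + 21) - 50)))² = (-78 + 1/(24 + (21 - 50)))² = (-78 + 1/(24 - 29))² = (-78 + 1/(-5))² = (-78 - ⅕)² = (-391/5)² = 152881/25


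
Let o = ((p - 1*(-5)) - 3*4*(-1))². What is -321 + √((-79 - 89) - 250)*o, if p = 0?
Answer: -321 + 289*I*√418 ≈ -321.0 + 5908.6*I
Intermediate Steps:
o = 289 (o = ((0 - 1*(-5)) - 3*4*(-1))² = ((0 + 5) - 12*(-1))² = (5 + 12)² = 17² = 289)
-321 + √((-79 - 89) - 250)*o = -321 + √((-79 - 89) - 250)*289 = -321 + √(-168 - 250)*289 = -321 + √(-418)*289 = -321 + (I*√418)*289 = -321 + 289*I*√418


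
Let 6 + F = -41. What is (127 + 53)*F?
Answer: -8460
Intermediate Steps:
F = -47 (F = -6 - 41 = -47)
(127 + 53)*F = (127 + 53)*(-47) = 180*(-47) = -8460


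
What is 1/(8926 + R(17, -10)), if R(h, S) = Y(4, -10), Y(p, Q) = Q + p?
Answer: 1/8920 ≈ 0.00011211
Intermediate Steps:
R(h, S) = -6 (R(h, S) = -10 + 4 = -6)
1/(8926 + R(17, -10)) = 1/(8926 - 6) = 1/8920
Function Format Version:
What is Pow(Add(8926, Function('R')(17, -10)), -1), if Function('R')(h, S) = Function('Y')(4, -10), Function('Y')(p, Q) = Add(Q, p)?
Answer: Rational(1, 8920) ≈ 0.00011211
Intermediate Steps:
Function('R')(h, S) = -6 (Function('R')(h, S) = Add(-10, 4) = -6)
Pow(Add(8926, Function('R')(17, -10)), -1) = Pow(Add(8926, -6), -1) = Pow(8920, -1) = Rational(1, 8920)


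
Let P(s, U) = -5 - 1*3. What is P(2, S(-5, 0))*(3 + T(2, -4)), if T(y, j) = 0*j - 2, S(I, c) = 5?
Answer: -8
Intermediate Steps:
T(y, j) = -2 (T(y, j) = 0 - 2 = -2)
P(s, U) = -8 (P(s, U) = -5 - 3 = -8)
P(2, S(-5, 0))*(3 + T(2, -4)) = -8*(3 - 2) = -8*1 = -8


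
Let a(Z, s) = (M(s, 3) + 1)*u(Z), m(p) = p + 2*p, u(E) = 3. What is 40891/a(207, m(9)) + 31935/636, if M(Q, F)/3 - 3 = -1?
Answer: 8892437/4452 ≈ 1997.4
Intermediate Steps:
M(Q, F) = 6 (M(Q, F) = 9 + 3*(-1) = 9 - 3 = 6)
m(p) = 3*p
a(Z, s) = 21 (a(Z, s) = (6 + 1)*3 = 7*3 = 21)
40891/a(207, m(9)) + 31935/636 = 40891/21 + 31935/636 = 40891*(1/21) + 31935*(1/636) = 40891/21 + 10645/212 = 8892437/4452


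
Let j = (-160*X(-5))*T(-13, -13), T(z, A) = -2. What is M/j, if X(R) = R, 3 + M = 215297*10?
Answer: -2152967/1600 ≈ -1345.6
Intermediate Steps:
M = 2152967 (M = -3 + 215297*10 = -3 + 2152970 = 2152967)
j = -1600 (j = -160*(-5)*(-2) = 800*(-2) = -1600)
M/j = 2152967/(-1600) = 2152967*(-1/1600) = -2152967/1600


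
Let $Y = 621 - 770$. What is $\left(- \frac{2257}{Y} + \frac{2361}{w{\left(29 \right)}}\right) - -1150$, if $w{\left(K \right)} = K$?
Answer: $\frac{5386392}{4321} \approx 1246.6$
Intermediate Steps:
$Y = -149$
$\left(- \frac{2257}{Y} + \frac{2361}{w{\left(29 \right)}}\right) - -1150 = \left(- \frac{2257}{-149} + \frac{2361}{29}\right) - -1150 = \left(\left(-2257\right) \left(- \frac{1}{149}\right) + 2361 \cdot \frac{1}{29}\right) + 1150 = \left(\frac{2257}{149} + \frac{2361}{29}\right) + 1150 = \frac{417242}{4321} + 1150 = \frac{5386392}{4321}$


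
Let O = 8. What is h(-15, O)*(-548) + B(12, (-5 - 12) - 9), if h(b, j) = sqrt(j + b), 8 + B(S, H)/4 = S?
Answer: 16 - 548*I*sqrt(7) ≈ 16.0 - 1449.9*I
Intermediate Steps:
B(S, H) = -32 + 4*S
h(b, j) = sqrt(b + j)
h(-15, O)*(-548) + B(12, (-5 - 12) - 9) = sqrt(-15 + 8)*(-548) + (-32 + 4*12) = sqrt(-7)*(-548) + (-32 + 48) = (I*sqrt(7))*(-548) + 16 = -548*I*sqrt(7) + 16 = 16 - 548*I*sqrt(7)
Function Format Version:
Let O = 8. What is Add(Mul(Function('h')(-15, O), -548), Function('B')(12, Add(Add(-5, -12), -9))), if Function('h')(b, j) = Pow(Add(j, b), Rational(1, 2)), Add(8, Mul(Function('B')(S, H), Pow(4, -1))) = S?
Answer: Add(16, Mul(-548, I, Pow(7, Rational(1, 2)))) ≈ Add(16.000, Mul(-1449.9, I))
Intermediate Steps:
Function('B')(S, H) = Add(-32, Mul(4, S))
Function('h')(b, j) = Pow(Add(b, j), Rational(1, 2))
Add(Mul(Function('h')(-15, O), -548), Function('B')(12, Add(Add(-5, -12), -9))) = Add(Mul(Pow(Add(-15, 8), Rational(1, 2)), -548), Add(-32, Mul(4, 12))) = Add(Mul(Pow(-7, Rational(1, 2)), -548), Add(-32, 48)) = Add(Mul(Mul(I, Pow(7, Rational(1, 2))), -548), 16) = Add(Mul(-548, I, Pow(7, Rational(1, 2))), 16) = Add(16, Mul(-548, I, Pow(7, Rational(1, 2))))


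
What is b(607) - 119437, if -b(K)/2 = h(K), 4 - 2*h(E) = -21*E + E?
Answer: -131581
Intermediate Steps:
h(E) = 2 + 10*E (h(E) = 2 - (-21*E + E)/2 = 2 - (-10)*E = 2 + 10*E)
b(K) = -4 - 20*K (b(K) = -2*(2 + 10*K) = -4 - 20*K)
b(607) - 119437 = (-4 - 20*607) - 119437 = (-4 - 12140) - 119437 = -12144 - 119437 = -131581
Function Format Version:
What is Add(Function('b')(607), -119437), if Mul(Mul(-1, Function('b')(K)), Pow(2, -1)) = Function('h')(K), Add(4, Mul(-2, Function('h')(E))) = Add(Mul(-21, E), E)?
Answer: -131581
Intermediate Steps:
Function('h')(E) = Add(2, Mul(10, E)) (Function('h')(E) = Add(2, Mul(Rational(-1, 2), Add(Mul(-21, E), E))) = Add(2, Mul(Rational(-1, 2), Mul(-20, E))) = Add(2, Mul(10, E)))
Function('b')(K) = Add(-4, Mul(-20, K)) (Function('b')(K) = Mul(-2, Add(2, Mul(10, K))) = Add(-4, Mul(-20, K)))
Add(Function('b')(607), -119437) = Add(Add(-4, Mul(-20, 607)), -119437) = Add(Add(-4, -12140), -119437) = Add(-12144, -119437) = -131581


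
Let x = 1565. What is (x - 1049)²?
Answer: 266256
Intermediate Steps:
(x - 1049)² = (1565 - 1049)² = 516² = 266256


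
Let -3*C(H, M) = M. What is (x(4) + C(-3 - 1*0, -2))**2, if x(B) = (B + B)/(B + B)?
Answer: 25/9 ≈ 2.7778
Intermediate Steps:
C(H, M) = -M/3
x(B) = 1 (x(B) = (2*B)/((2*B)) = (2*B)*(1/(2*B)) = 1)
(x(4) + C(-3 - 1*0, -2))**2 = (1 - 1/3*(-2))**2 = (1 + 2/3)**2 = (5/3)**2 = 25/9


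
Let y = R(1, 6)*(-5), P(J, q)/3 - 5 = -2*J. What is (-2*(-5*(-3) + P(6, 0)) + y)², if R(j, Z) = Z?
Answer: 324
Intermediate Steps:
P(J, q) = 15 - 6*J (P(J, q) = 15 + 3*(-2*J) = 15 - 6*J)
y = -30 (y = 6*(-5) = -30)
(-2*(-5*(-3) + P(6, 0)) + y)² = (-2*(-5*(-3) + (15 - 6*6)) - 30)² = (-2*(15 + (15 - 36)) - 30)² = (-2*(15 - 21) - 30)² = (-2*(-6) - 30)² = (12 - 30)² = (-18)² = 324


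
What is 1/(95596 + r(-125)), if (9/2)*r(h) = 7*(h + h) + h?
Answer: 3/285538 ≈ 1.0506e-5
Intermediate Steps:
r(h) = 10*h/3 (r(h) = 2*(7*(h + h) + h)/9 = 2*(7*(2*h) + h)/9 = 2*(14*h + h)/9 = 2*(15*h)/9 = 10*h/3)
1/(95596 + r(-125)) = 1/(95596 + (10/3)*(-125)) = 1/(95596 - 1250/3) = 1/(285538/3) = 3/285538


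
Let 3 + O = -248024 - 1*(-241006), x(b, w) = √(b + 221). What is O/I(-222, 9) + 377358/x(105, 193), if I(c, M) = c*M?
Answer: 7021/1998 + 188679*√326/163 ≈ 20903.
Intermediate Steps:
x(b, w) = √(221 + b)
O = -7021 (O = -3 + (-248024 - 1*(-241006)) = -3 + (-248024 + 241006) = -3 - 7018 = -7021)
I(c, M) = M*c
O/I(-222, 9) + 377358/x(105, 193) = -7021/(9*(-222)) + 377358/(√(221 + 105)) = -7021/(-1998) + 377358/(√326) = -7021*(-1/1998) + 377358*(√326/326) = 7021/1998 + 188679*√326/163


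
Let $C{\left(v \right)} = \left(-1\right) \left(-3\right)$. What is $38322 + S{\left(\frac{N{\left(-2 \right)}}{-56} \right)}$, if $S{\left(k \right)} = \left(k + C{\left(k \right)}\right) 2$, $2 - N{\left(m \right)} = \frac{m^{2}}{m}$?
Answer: $\frac{268295}{7} \approx 38328.0$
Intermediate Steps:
$C{\left(v \right)} = 3$
$N{\left(m \right)} = 2 - m$ ($N{\left(m \right)} = 2 - \frac{m^{2}}{m} = 2 - m$)
$S{\left(k \right)} = 6 + 2 k$ ($S{\left(k \right)} = \left(k + 3\right) 2 = \left(3 + k\right) 2 = 6 + 2 k$)
$38322 + S{\left(\frac{N{\left(-2 \right)}}{-56} \right)} = 38322 + \left(6 + 2 \frac{2 - -2}{-56}\right) = 38322 + \left(6 + 2 \left(2 + 2\right) \left(- \frac{1}{56}\right)\right) = 38322 + \left(6 + 2 \cdot 4 \left(- \frac{1}{56}\right)\right) = 38322 + \left(6 + 2 \left(- \frac{1}{14}\right)\right) = 38322 + \left(6 - \frac{1}{7}\right) = 38322 + \frac{41}{7} = \frac{268295}{7}$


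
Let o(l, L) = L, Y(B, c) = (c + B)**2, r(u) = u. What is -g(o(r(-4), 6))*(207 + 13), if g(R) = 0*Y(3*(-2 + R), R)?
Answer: 0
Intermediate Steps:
Y(B, c) = (B + c)**2
g(R) = 0 (g(R) = 0*(3*(-2 + R) + R)**2 = 0*((-6 + 3*R) + R)**2 = 0*(-6 + 4*R)**2 = 0)
-g(o(r(-4), 6))*(207 + 13) = -0*(207 + 13) = -0*220 = -1*0 = 0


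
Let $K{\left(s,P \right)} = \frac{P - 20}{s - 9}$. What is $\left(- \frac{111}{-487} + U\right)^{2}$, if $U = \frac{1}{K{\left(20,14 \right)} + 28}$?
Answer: $\frac{1511576641}{21630761476} \approx 0.069881$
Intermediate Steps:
$K{\left(s,P \right)} = \frac{-20 + P}{-9 + s}$
$U = \frac{11}{302}$ ($U = \frac{1}{\frac{-20 + 14}{-9 + 20} + 28} = \frac{1}{\frac{1}{11} \left(-6\right) + 28} = \frac{1}{- \frac{6}{11} + 28} = \frac{1}{\frac{302}{11}} = \frac{11}{302} \approx 0.036424$)
$\left(- \frac{111}{-487} + U\right)^{2} = \left(- \frac{111}{-487} + \frac{11}{302}\right)^{2} = \left(\left(-111\right) \left(- \frac{1}{487}\right) + \frac{11}{302}\right)^{2} = \left(\frac{111}{487} + \frac{11}{302}\right)^{2} = \left(\frac{38879}{147074}\right)^{2} = \frac{1511576641}{21630761476}$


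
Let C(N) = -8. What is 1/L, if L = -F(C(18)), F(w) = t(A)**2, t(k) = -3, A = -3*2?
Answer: -1/9 ≈ -0.11111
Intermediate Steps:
A = -6
F(w) = 9 (F(w) = (-3)**2 = 9)
L = -9 (L = -1*9 = -9)
1/L = 1/(-9) = -1/9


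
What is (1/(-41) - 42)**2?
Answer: 2968729/1681 ≈ 1766.0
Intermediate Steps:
(1/(-41) - 42)**2 = (-1/41 - 42)**2 = (-1723/41)**2 = 2968729/1681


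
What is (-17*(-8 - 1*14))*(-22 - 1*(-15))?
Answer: -2618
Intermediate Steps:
(-17*(-8 - 1*14))*(-22 - 1*(-15)) = (-17*(-8 - 14))*(-22 + 15) = -17*(-22)*(-7) = 374*(-7) = -2618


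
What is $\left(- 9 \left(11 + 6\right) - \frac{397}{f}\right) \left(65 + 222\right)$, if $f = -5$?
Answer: $- \frac{105616}{5} \approx -21123.0$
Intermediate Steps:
$\left(- 9 \left(11 + 6\right) - \frac{397}{f}\right) \left(65 + 222\right) = \left(- 9 \left(11 + 6\right) - \frac{397}{-5}\right) \left(65 + 222\right) = \left(\left(-9\right) 17 - - \frac{397}{5}\right) 287 = \left(-153 + \frac{397}{5}\right) 287 = \left(- \frac{368}{5}\right) 287 = - \frac{105616}{5}$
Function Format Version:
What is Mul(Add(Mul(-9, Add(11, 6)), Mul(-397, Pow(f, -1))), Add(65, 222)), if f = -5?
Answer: Rational(-105616, 5) ≈ -21123.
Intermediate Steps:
Mul(Add(Mul(-9, Add(11, 6)), Mul(-397, Pow(f, -1))), Add(65, 222)) = Mul(Add(Mul(-9, Add(11, 6)), Mul(-397, Pow(-5, -1))), Add(65, 222)) = Mul(Add(Mul(-9, 17), Mul(-397, Rational(-1, 5))), 287) = Mul(Add(-153, Rational(397, 5)), 287) = Mul(Rational(-368, 5), 287) = Rational(-105616, 5)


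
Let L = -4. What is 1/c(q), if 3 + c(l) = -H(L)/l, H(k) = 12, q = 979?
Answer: -979/2949 ≈ -0.33198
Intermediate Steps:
c(l) = -3 - 12/l
1/c(q) = 1/(-3 - 12/979) = 1/(-2949/979) = -979/2949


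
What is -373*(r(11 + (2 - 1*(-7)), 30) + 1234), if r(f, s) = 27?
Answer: -470353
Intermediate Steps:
-373*(r(11 + (2 - 1*(-7)), 30) + 1234) = -373*(27 + 1234) = -373*1261 = -470353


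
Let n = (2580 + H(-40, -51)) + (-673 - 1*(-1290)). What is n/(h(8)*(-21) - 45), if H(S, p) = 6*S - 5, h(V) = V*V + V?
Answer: -328/173 ≈ -1.8960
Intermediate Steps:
h(V) = V + V² (h(V) = V² + V = V + V²)
H(S, p) = -5 + 6*S
n = 2952 (n = (2580 + (-5 + 6*(-40))) + (-673 - 1*(-1290)) = (2580 + (-5 - 240)) + (-673 + 1290) = (2580 - 245) + 617 = 2335 + 617 = 2952)
n/(h(8)*(-21) - 45) = 2952/((8*(1 + 8))*(-21) - 45) = 2952/((8*9)*(-21) - 45) = 2952/(72*(-21) - 45) = 2952/(-1512 - 45) = 2952/(-1557) = 2952*(-1/1557) = -328/173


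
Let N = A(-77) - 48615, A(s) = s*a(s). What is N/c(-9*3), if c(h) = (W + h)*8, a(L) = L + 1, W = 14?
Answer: 42763/104 ≈ 411.18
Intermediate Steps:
a(L) = 1 + L
c(h) = 112 + 8*h (c(h) = (14 + h)*8 = 112 + 8*h)
A(s) = s*(1 + s)
N = -42763 (N = -77*(1 - 77) - 48615 = -77*(-76) - 48615 = 5852 - 48615 = -42763)
N/c(-9*3) = -42763/(112 + 8*(-9*3)) = -42763/(112 + 8*(-27)) = -42763/(112 - 216) = -42763/(-104) = -42763*(-1/104) = 42763/104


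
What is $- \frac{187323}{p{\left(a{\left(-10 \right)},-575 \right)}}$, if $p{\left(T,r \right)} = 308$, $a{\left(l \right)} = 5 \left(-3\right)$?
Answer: $- \frac{187323}{308} \approx -608.19$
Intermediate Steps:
$a{\left(l \right)} = -15$
$- \frac{187323}{p{\left(a{\left(-10 \right)},-575 \right)}} = - \frac{187323}{308}$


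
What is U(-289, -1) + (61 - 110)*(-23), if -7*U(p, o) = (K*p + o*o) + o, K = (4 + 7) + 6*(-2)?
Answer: 7600/7 ≈ 1085.7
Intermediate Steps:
K = -1 (K = 11 - 12 = -1)
U(p, o) = -o/7 - o²/7 + p/7 (U(p, o) = -((-p + o*o) + o)/7 = -((-p + o²) + o)/7 = -((o² - p) + o)/7 = -(o + o² - p)/7 = -o/7 - o²/7 + p/7)
U(-289, -1) + (61 - 110)*(-23) = (-⅐*(-1) - ⅐*(-1)² + (⅐)*(-289)) + (61 - 110)*(-23) = (⅐ - ⅐*1 - 289/7) - 49*(-23) = (⅐ - ⅐ - 289/7) + 1127 = -289/7 + 1127 = 7600/7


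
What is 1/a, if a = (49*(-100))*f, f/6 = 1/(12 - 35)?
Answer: 23/29400 ≈ 0.00078231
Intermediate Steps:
f = -6/23 (f = 6/(12 - 35) = 6/(-23) = 6*(-1/23) = -6/23 ≈ -0.26087)
a = 29400/23 (a = (49*(-100))*(-6/23) = -4900*(-6/23) = 29400/23 ≈ 1278.3)
1/a = 1/(29400/23) = 23/29400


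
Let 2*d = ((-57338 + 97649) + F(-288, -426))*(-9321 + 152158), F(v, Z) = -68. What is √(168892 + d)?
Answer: 5*√459882174/2 ≈ 53612.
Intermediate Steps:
d = 5748189391/2 (d = (((-57338 + 97649) - 68)*(-9321 + 152158))/2 = ((40311 - 68)*142837)/2 = (40243*142837)/2 = (½)*5748189391 = 5748189391/2 ≈ 2.8741e+9)
√(168892 + d) = √(168892 + 5748189391/2) = √(5748527175/2) = 5*√459882174/2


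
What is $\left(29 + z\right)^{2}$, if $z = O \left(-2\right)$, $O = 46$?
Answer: $3969$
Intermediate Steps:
$z = -92$ ($z = 46 \left(-2\right) = -92$)
$\left(29 + z\right)^{2} = \left(29 - 92\right)^{2} = \left(-63\right)^{2} = 3969$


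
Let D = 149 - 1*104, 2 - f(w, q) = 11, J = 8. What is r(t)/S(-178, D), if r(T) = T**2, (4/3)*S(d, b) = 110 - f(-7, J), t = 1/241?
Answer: 4/20734917 ≈ 1.9291e-7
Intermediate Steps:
f(w, q) = -9 (f(w, q) = 2 - 1*11 = 2 - 11 = -9)
D = 45 (D = 149 - 104 = 45)
t = 1/241 ≈ 0.0041494
S(d, b) = 357/4 (S(d, b) = 3*(110 - 1*(-9))/4 = 3*(110 + 9)/4 = (3/4)*119 = 357/4)
r(t)/S(-178, D) = (1/241)**2/(357/4) = (1/58081)*(4/357) = 4/20734917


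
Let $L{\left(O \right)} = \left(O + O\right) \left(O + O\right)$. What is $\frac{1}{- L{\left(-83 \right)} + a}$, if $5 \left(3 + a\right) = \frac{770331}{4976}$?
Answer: $- \frac{24880}{684897589} \approx -3.6327 \cdot 10^{-5}$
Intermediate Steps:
$L{\left(O \right)} = 4 O^{2}$ ($L{\left(O \right)} = 2 O 2 O = 4 O^{2}$)
$a = \frac{695691}{24880}$ ($a = -3 + \frac{770331 \cdot \frac{1}{4976}}{5} = -3 + \frac{1}{5} \cdot \frac{770331}{4976} = -3 + \frac{770331}{24880} = \frac{695691}{24880} \approx 27.962$)
$\frac{1}{- L{\left(-83 \right)} + a} = \frac{1}{- 4 \left(-83\right)^{2} + \frac{695691}{24880}} = \frac{1}{- 4 \cdot 6889 + \frac{695691}{24880}} = \frac{1}{\left(-1\right) 27556 + \frac{695691}{24880}} = \frac{1}{-27556 + \frac{695691}{24880}} = \frac{1}{- \frac{684897589}{24880}} = - \frac{24880}{684897589}$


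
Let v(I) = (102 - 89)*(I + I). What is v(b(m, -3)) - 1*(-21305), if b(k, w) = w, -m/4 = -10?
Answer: 21227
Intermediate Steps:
m = 40 (m = -4*(-10) = 40)
v(I) = 26*I (v(I) = 13*(2*I) = 26*I)
v(b(m, -3)) - 1*(-21305) = 26*(-3) - 1*(-21305) = -78 + 21305 = 21227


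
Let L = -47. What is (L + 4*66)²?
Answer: 47089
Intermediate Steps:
(L + 4*66)² = (-47 + 4*66)² = (-47 + 264)² = 217² = 47089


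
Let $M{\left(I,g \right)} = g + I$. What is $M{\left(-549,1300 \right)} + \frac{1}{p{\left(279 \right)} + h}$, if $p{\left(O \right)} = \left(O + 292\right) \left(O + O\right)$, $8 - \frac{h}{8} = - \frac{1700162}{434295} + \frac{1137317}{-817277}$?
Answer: $\frac{84959006818422959957}{113127838167088742} \approx 751.0$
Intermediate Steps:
$M{\left(I,g \right)} = I + g$
$h = \frac{37783591224872}{354939314715}$ ($h = 64 - 8 \left(- \frac{1700162}{434295} + \frac{1137317}{-817277}\right) = 64 - 8 \left(\left(-1700162\right) \frac{1}{434295} + 1137317 \left(- \frac{1}{817277}\right)\right) = 64 - 8 \left(- \frac{1700162}{434295} - \frac{1137317}{817277}\right) = 64 - - \frac{15067475083112}{354939314715} = 64 + \frac{15067475083112}{354939314715} = \frac{37783591224872}{354939314715} \approx 106.45$)
$p{\left(O \right)} = 2 O \left(292 + O\right)$ ($p{\left(O \right)} = \left(292 + O\right) 2 O = 2 O \left(292 + O\right)$)
$M{\left(-549,1300 \right)} + \frac{1}{p{\left(279 \right)} + h} = \left(-549 + 1300\right) + \frac{1}{2 \cdot 279 \left(292 + 279\right) + \frac{37783591224872}{354939314715}} = 751 + \frac{1}{2 \cdot 279 \cdot 571 + \frac{37783591224872}{354939314715}} = 751 + \frac{1}{318618 + \frac{37783591224872}{354939314715}} = 751 + \frac{1}{\frac{113127838167088742}{354939314715}} = 751 + \frac{354939314715}{113127838167088742} = \frac{84959006818422959957}{113127838167088742}$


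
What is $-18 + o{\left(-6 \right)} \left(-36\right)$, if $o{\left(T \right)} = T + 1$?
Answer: $162$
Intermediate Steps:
$o{\left(T \right)} = 1 + T$
$-18 + o{\left(-6 \right)} \left(-36\right) = -18 + \left(1 - 6\right) \left(-36\right) = -18 - -180 = -18 + 180 = 162$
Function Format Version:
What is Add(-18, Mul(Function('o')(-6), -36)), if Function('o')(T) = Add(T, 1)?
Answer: 162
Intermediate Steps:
Function('o')(T) = Add(1, T)
Add(-18, Mul(Function('o')(-6), -36)) = Add(-18, Mul(Add(1, -6), -36)) = Add(-18, Mul(-5, -36)) = Add(-18, 180) = 162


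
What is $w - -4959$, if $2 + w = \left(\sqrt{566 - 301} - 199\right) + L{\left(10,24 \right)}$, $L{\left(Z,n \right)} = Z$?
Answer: $4768 + \sqrt{265} \approx 4784.3$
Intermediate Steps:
$w = -191 + \sqrt{265}$ ($w = -2 + \left(\left(\sqrt{566 - 301} - 199\right) + 10\right) = -2 + \left(\left(\sqrt{265} - 199\right) + 10\right) = -2 + \left(\left(-199 + \sqrt{265}\right) + 10\right) = -2 - \left(189 - \sqrt{265}\right) = -191 + \sqrt{265} \approx -174.72$)
$w - -4959 = \left(-191 + \sqrt{265}\right) - -4959 = \left(-191 + \sqrt{265}\right) + 4959 = 4768 + \sqrt{265}$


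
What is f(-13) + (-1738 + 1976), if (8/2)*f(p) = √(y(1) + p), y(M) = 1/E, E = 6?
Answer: 238 + I*√462/24 ≈ 238.0 + 0.89559*I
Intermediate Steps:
y(M) = ⅙ (y(M) = 1/6 = ⅙)
f(p) = √(⅙ + p)/4
f(-13) + (-1738 + 1976) = √(6 + 36*(-13))/24 + (-1738 + 1976) = √(6 - 468)/24 + 238 = √(-462)/24 + 238 = (I*√462)/24 + 238 = I*√462/24 + 238 = 238 + I*√462/24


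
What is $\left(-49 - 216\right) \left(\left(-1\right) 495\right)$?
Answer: $131175$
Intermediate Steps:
$\left(-49 - 216\right) \left(\left(-1\right) 495\right) = \left(-265\right) \left(-495\right) = 131175$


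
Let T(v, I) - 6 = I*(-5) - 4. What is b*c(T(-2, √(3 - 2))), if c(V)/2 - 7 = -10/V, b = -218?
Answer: -13516/3 ≈ -4505.3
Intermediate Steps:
T(v, I) = 2 - 5*I (T(v, I) = 6 + (I*(-5) - 4) = 6 + (-5*I - 4) = 6 + (-4 - 5*I) = 2 - 5*I)
c(V) = 14 - 20/V (c(V) = 14 + 2*(-10/V) = 14 - 20/V)
b*c(T(-2, √(3 - 2))) = -218*(14 - 20/(2 - 5*√(3 - 2))) = -218*(14 - 20/(2 - 5*√1)) = -218*(14 - 20/(2 - 5*1)) = -218*(14 - 20/(2 - 5)) = -218*(14 - 20/(-3)) = -218*(14 - 20*(-⅓)) = -218*(14 + 20/3) = -218*62/3 = -13516/3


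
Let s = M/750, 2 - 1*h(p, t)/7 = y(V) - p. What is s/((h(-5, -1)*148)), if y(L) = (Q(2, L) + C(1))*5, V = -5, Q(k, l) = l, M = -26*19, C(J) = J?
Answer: -247/6604500 ≈ -3.7399e-5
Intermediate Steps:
M = -494
y(L) = 5 + 5*L (y(L) = (L + 1)*5 = (1 + L)*5 = 5 + 5*L)
h(p, t) = 154 + 7*p (h(p, t) = 14 - 7*((5 + 5*(-5)) - p) = 14 - 7*((5 - 25) - p) = 14 - 7*(-20 - p) = 14 + (140 + 7*p) = 154 + 7*p)
s = -247/375 (s = -494/750 = -494*1/750 = -247/375 ≈ -0.65867)
s/((h(-5, -1)*148)) = -247*1/(148*(154 + 7*(-5)))/375 = -247*1/(148*(154 - 35))/375 = -247/(375*(119*148)) = -247/375/17612 = -247/375*1/17612 = -247/6604500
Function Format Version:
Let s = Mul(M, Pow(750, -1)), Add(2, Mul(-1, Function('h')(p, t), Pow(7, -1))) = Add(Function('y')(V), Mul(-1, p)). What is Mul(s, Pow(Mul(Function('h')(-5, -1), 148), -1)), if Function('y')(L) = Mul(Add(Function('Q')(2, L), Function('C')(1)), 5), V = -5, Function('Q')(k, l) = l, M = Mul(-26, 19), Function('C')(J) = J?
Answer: Rational(-247, 6604500) ≈ -3.7399e-5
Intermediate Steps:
M = -494
Function('y')(L) = Add(5, Mul(5, L)) (Function('y')(L) = Mul(Add(L, 1), 5) = Mul(Add(1, L), 5) = Add(5, Mul(5, L)))
Function('h')(p, t) = Add(154, Mul(7, p)) (Function('h')(p, t) = Add(14, Mul(-7, Add(Add(5, Mul(5, -5)), Mul(-1, p)))) = Add(14, Mul(-7, Add(Add(5, -25), Mul(-1, p)))) = Add(14, Mul(-7, Add(-20, Mul(-1, p)))) = Add(14, Add(140, Mul(7, p))) = Add(154, Mul(7, p)))
s = Rational(-247, 375) (s = Mul(-494, Pow(750, -1)) = Mul(-494, Rational(1, 750)) = Rational(-247, 375) ≈ -0.65867)
Mul(s, Pow(Mul(Function('h')(-5, -1), 148), -1)) = Mul(Rational(-247, 375), Pow(Mul(Add(154, Mul(7, -5)), 148), -1)) = Mul(Rational(-247, 375), Pow(Mul(Add(154, -35), 148), -1)) = Mul(Rational(-247, 375), Pow(Mul(119, 148), -1)) = Mul(Rational(-247, 375), Pow(17612, -1)) = Mul(Rational(-247, 375), Rational(1, 17612)) = Rational(-247, 6604500)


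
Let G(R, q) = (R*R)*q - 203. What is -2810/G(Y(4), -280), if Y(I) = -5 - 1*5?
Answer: 2810/28203 ≈ 0.099635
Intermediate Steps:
Y(I) = -10 (Y(I) = -5 - 5 = -10)
G(R, q) = -203 + q*R² (G(R, q) = R²*q - 203 = q*R² - 203 = -203 + q*R²)
-2810/G(Y(4), -280) = -2810/(-203 - 280*(-10)²) = -2810/(-203 - 280*100) = -2810/(-203 - 28000) = -2810/(-28203) = -2810*(-1/28203) = 2810/28203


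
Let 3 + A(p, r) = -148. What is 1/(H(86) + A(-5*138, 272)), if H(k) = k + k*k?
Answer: 1/7331 ≈ 0.00013641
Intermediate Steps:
A(p, r) = -151 (A(p, r) = -3 - 148 = -151)
H(k) = k + k²
1/(H(86) + A(-5*138, 272)) = 1/(86*(1 + 86) - 151) = 1/(86*87 - 151) = 1/(7482 - 151) = 1/7331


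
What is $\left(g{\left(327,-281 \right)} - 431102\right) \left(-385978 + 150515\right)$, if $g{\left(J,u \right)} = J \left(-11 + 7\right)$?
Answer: $101816555830$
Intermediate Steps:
$g{\left(J,u \right)} = - 4 J$ ($g{\left(J,u \right)} = J \left(-4\right) = - 4 J$)
$\left(g{\left(327,-281 \right)} - 431102\right) \left(-385978 + 150515\right) = \left(\left(-4\right) 327 - 431102\right) \left(-385978 + 150515\right) = \left(-1308 - 431102\right) \left(-235463\right) = \left(-432410\right) \left(-235463\right) = 101816555830$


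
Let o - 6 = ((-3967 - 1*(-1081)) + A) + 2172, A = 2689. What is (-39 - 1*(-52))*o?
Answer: 25753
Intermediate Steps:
o = 1981 (o = 6 + (((-3967 - 1*(-1081)) + 2689) + 2172) = 6 + (((-3967 + 1081) + 2689) + 2172) = 6 + ((-2886 + 2689) + 2172) = 6 + (-197 + 2172) = 6 + 1975 = 1981)
(-39 - 1*(-52))*o = (-39 - 1*(-52))*1981 = (-39 + 52)*1981 = 13*1981 = 25753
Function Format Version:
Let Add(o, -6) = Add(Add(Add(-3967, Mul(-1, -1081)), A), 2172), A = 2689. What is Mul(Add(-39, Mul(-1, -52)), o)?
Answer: 25753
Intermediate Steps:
o = 1981 (o = Add(6, Add(Add(Add(-3967, Mul(-1, -1081)), 2689), 2172)) = Add(6, Add(Add(Add(-3967, 1081), 2689), 2172)) = Add(6, Add(Add(-2886, 2689), 2172)) = Add(6, Add(-197, 2172)) = Add(6, 1975) = 1981)
Mul(Add(-39, Mul(-1, -52)), o) = Mul(Add(-39, Mul(-1, -52)), 1981) = Mul(Add(-39, 52), 1981) = Mul(13, 1981) = 25753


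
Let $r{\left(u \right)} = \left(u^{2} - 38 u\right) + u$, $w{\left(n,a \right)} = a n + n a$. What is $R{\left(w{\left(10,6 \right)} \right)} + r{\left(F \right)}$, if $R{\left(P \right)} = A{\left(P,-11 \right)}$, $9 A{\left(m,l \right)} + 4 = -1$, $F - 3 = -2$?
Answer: $- \frac{329}{9} \approx -36.556$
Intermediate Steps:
$F = 1$ ($F = 3 - 2 = 1$)
$A{\left(m,l \right)} = - \frac{5}{9}$ ($A{\left(m,l \right)} = - \frac{4}{9} + \frac{1}{9} \left(-1\right) = - \frac{4}{9} - \frac{1}{9} = - \frac{5}{9}$)
$w{\left(n,a \right)} = 2 a n$ ($w{\left(n,a \right)} = a n + a n = 2 a n$)
$r{\left(u \right)} = u^{2} - 37 u$
$R{\left(P \right)} = - \frac{5}{9}$
$R{\left(w{\left(10,6 \right)} \right)} + r{\left(F \right)} = - \frac{5}{9} + 1 \left(-37 + 1\right) = - \frac{5}{9} + 1 \left(-36\right) = - \frac{5}{9} - 36 = - \frac{329}{9}$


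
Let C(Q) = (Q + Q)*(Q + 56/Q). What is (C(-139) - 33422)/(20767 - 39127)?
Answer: -1333/4590 ≈ -0.29041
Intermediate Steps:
C(Q) = 2*Q*(Q + 56/Q) (C(Q) = (2*Q)*(Q + 56/Q) = 2*Q*(Q + 56/Q))
(C(-139) - 33422)/(20767 - 39127) = ((112 + 2*(-139)²) - 33422)/(20767 - 39127) = ((112 + 2*19321) - 33422)/(-18360) = ((112 + 38642) - 33422)*(-1/18360) = (38754 - 33422)*(-1/18360) = 5332*(-1/18360) = -1333/4590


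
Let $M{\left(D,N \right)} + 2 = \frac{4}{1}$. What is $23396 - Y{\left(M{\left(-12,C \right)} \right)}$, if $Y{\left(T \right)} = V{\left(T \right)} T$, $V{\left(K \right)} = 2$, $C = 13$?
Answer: $23392$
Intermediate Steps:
$M{\left(D,N \right)} = 2$ ($M{\left(D,N \right)} = -2 + \frac{4}{1} = -2 + 4 \cdot 1 = -2 + 4 = 2$)
$Y{\left(T \right)} = 2 T$
$23396 - Y{\left(M{\left(-12,C \right)} \right)} = 23396 - 2 \cdot 2 = 23396 - 4 = 23392$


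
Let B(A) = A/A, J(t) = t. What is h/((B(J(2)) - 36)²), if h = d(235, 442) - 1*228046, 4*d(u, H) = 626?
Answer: -455779/2450 ≈ -186.03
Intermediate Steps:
d(u, H) = 313/2 (d(u, H) = (¼)*626 = 313/2)
B(A) = 1
h = -455779/2 (h = 313/2 - 1*228046 = 313/2 - 228046 = -455779/2 ≈ -2.2789e+5)
h/((B(J(2)) - 36)²) = -455779/(2*(1 - 36)²) = -455779/(2*((-35)²)) = -455779/2/1225 = -455779/2*1/1225 = -455779/2450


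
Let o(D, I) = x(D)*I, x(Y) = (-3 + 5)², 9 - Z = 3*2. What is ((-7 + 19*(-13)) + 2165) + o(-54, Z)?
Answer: 1923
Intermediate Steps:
Z = 3 (Z = 9 - 3*2 = 9 - 1*6 = 9 - 6 = 3)
x(Y) = 4 (x(Y) = 2² = 4)
o(D, I) = 4*I
((-7 + 19*(-13)) + 2165) + o(-54, Z) = ((-7 + 19*(-13)) + 2165) + 4*3 = ((-7 - 247) + 2165) + 12 = (-254 + 2165) + 12 = 1911 + 12 = 1923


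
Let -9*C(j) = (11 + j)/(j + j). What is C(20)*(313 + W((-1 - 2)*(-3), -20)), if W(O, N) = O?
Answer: -4991/180 ≈ -27.728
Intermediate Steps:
C(j) = -(11 + j)/(18*j) (C(j) = -(11 + j)/(9*(j + j)) = -(11 + j)/(9*(2*j)) = -(11 + j)*1/(2*j)/9 = -(11 + j)/(18*j))
C(20)*(313 + W((-1 - 2)*(-3), -20)) = ((1/18)*(-11 - 1*20)/20)*(313 + (-1 - 2)*(-3)) = ((1/18)*(1/20)*(-11 - 20))*(313 - 3*(-3)) = ((1/18)*(1/20)*(-31))*(313 + 9) = -31/360*322 = -4991/180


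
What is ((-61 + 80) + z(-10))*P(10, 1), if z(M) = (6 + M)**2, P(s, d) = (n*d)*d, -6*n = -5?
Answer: 175/6 ≈ 29.167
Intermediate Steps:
n = 5/6 (n = -1/6*(-5) = 5/6 ≈ 0.83333)
P(s, d) = 5*d**2/6 (P(s, d) = (5*d/6)*d = 5*d**2/6)
((-61 + 80) + z(-10))*P(10, 1) = ((-61 + 80) + (6 - 10)**2)*((5/6)*1**2) = (19 + (-4)**2)*((5/6)*1) = (19 + 16)*(5/6) = 35*(5/6) = 175/6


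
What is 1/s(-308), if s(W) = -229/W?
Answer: 308/229 ≈ 1.3450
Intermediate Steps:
1/s(-308) = 1/(-229/(-308)) = 1/(-229*(-1/308)) = 1/(229/308) = 308/229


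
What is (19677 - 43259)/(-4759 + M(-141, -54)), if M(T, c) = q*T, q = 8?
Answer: 23582/5887 ≈ 4.0058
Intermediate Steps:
M(T, c) = 8*T
(19677 - 43259)/(-4759 + M(-141, -54)) = (19677 - 43259)/(-4759 + 8*(-141)) = -23582/(-4759 - 1128) = -23582/(-5887) = -23582*(-1/5887) = 23582/5887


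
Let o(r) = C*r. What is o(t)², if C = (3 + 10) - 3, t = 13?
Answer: 16900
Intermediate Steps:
C = 10 (C = 13 - 3 = 10)
o(r) = 10*r
o(t)² = (10*13)² = 130² = 16900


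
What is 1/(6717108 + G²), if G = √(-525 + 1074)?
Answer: 1/6717657 ≈ 1.4886e-7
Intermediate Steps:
G = 3*√61 (G = √549 = 3*√61 ≈ 23.431)
1/(6717108 + G²) = 1/(6717108 + (3*√61)²) = 1/(6717108 + 549) = 1/6717657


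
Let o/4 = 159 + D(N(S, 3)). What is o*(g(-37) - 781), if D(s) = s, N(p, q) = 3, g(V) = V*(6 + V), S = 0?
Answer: 237168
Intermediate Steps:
o = 648 (o = 4*(159 + 3) = 4*162 = 648)
o*(g(-37) - 781) = 648*(-37*(6 - 37) - 781) = 648*(-37*(-31) - 781) = 648*(1147 - 781) = 648*366 = 237168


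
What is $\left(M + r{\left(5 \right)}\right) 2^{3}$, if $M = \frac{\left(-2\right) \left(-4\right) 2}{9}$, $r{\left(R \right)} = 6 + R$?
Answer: $\frac{920}{9} \approx 102.22$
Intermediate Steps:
$M = \frac{16}{9}$ ($M = 8 \cdot 2 \cdot \frac{1}{9} = 16 \cdot \frac{1}{9} = \frac{16}{9} \approx 1.7778$)
$\left(M + r{\left(5 \right)}\right) 2^{3} = \left(\frac{16}{9} + \left(6 + 5\right)\right) 2^{3} = \left(\frac{16}{9} + 11\right) 8 = \frac{115}{9} \cdot 8 = \frac{920}{9}$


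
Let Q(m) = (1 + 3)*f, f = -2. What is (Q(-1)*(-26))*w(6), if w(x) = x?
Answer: 1248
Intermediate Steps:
Q(m) = -8 (Q(m) = (1 + 3)*(-2) = 4*(-2) = -8)
(Q(-1)*(-26))*w(6) = -8*(-26)*6 = 208*6 = 1248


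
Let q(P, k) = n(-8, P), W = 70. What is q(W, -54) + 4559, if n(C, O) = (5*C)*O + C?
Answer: 1751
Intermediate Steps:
n(C, O) = C + 5*C*O (n(C, O) = 5*C*O + C = C + 5*C*O)
q(P, k) = -8 - 40*P (q(P, k) = -8*(1 + 5*P) = -8 - 40*P)
q(W, -54) + 4559 = (-8 - 40*70) + 4559 = (-8 - 2800) + 4559 = -2808 + 4559 = 1751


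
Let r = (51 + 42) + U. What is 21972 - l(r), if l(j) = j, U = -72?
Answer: 21951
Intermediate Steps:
r = 21 (r = (51 + 42) - 72 = 93 - 72 = 21)
21972 - l(r) = 21972 - 1*21 = 21972 - 21 = 21951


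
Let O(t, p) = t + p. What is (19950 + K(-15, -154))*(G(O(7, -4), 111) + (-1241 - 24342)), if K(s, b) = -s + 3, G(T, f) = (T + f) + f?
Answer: -506348544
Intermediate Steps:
O(t, p) = p + t
G(T, f) = T + 2*f
K(s, b) = 3 - s
(19950 + K(-15, -154))*(G(O(7, -4), 111) + (-1241 - 24342)) = (19950 + (3 - 1*(-15)))*(((-4 + 7) + 2*111) + (-1241 - 24342)) = (19950 + (3 + 15))*((3 + 222) - 25583) = (19950 + 18)*(225 - 25583) = 19968*(-25358) = -506348544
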